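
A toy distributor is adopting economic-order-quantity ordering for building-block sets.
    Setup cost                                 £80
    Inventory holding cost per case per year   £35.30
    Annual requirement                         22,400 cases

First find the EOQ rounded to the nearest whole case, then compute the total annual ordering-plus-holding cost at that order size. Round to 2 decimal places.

£11,247.90

2DS/H = 2·22,400·80/35.3 = 101,529.75
EOQ = √101,529.75 ≈ 318.64 → Q = 319 cases
Orders/yr = 22,400/319 = 70.219; ordering cost = 70.219 × £80 = £5,617.55
Average inventory = 319/2 = 159.5; holding cost = 159.5 × £35.3 = £5,630.35
Total = £5,617.55 + £5,630.35 = £11,247.90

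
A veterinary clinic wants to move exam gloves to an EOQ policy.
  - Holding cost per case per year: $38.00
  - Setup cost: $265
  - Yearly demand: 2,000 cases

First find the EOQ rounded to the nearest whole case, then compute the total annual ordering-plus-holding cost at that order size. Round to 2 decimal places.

$6,346.65

EOQ = √(2DS/H) = √(2 × 2,000 × 265 / 38)
    = √(27,894.74) ≈ 167.02 → Q = 167 cases
Orders/yr = 2,000/167 = 11.976; ordering cost = 11.976 × $265 = $3,173.65
Average inventory = 167/2 = 83.5; holding cost = 83.5 × $38 = $3,173.00
Total = $3,173.65 + $3,173.00 = $6,346.65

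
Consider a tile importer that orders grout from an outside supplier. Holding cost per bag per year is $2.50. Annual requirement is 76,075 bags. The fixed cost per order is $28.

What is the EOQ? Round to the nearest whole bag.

EOQ = √(2DS/H) = √(2 × 76,075 × 28 / 2.5)
    = √(1,704,080.00) ≈ 1,305.40

1,305 bags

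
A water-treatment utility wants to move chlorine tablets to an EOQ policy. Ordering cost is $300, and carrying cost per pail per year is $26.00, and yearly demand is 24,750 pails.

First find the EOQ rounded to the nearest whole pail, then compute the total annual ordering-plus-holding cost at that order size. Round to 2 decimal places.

Optimal lot size Q* = (2 × 24,750 × $300 / $26)^½ ≈ 755.75 → Q = 756 pails
Ordering: D/Q × S = 24,750/756 × $300 = $9,821.43
Holding:  Q/2 × H = 756/2 × $26 = $9,828.00
Total = $9,821.43 + $9,828.00 = $19,649.43

$19,649.43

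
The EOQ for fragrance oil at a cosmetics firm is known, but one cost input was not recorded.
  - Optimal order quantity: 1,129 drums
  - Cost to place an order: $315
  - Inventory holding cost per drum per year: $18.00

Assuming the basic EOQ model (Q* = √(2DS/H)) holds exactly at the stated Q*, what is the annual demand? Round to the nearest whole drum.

36,418 drums per year

Since Q* = (2DS/H)^½, squaring gives Q*²·H = 2DS.
D = Q²H / (2S) = 1,129² × 18 / (2 × 315) = 36,418.31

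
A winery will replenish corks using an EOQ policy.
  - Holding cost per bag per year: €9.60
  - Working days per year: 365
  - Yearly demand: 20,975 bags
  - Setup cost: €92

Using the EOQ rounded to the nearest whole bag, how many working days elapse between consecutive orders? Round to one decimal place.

11.0 days

2DS/H = 2·20,975·92/9.6 = 402,020.83
EOQ = √402,020.83 ≈ 634.05 → Q = 634 bags
T = Q/D × 365 days = 634/20,975 × 365 = 11.033 days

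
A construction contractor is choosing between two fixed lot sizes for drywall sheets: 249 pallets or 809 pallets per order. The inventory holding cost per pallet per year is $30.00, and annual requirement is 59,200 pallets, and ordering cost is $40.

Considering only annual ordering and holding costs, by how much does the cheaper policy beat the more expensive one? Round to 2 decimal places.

Annual cost at Q: ordering D·S/Q plus holding Q·H/2.
TC(249) = (59,200/249)×40 + (249/2)×30 = $13,245.04
TC(809) = (59,200/809)×40 + (809/2)×30 = $15,062.07
Cheaper: Q = 249.  Difference = $1,817.03

$1,817.03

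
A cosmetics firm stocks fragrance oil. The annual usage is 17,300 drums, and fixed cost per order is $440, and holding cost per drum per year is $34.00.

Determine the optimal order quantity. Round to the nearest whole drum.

669 drums

EOQ = √(2DS/H) = √(2 × 17,300 × 440 / 34)
    = √(447,764.71) ≈ 669.15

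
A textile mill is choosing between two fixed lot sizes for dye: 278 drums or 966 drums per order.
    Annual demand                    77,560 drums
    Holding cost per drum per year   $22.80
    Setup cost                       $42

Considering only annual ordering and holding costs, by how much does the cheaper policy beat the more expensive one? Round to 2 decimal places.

$502.32

For each Q, cost = (D/Q)·S + (Q/2)·H.
TC(278) = (77,560/278)×42 + (278/2)×22.8 = $14,886.90
TC(966) = (77,560/966)×42 + (966/2)×22.8 = $14,384.57
|ΔTC| = |$14,886.90 − $14,384.57| = $502.32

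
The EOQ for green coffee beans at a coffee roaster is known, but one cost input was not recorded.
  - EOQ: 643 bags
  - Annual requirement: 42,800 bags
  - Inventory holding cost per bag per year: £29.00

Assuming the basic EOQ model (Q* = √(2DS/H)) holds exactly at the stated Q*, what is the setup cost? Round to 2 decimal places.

£140.07

Since Q* = (2DS/H)^½, squaring gives Q*²·H = 2DS.
S = Q²H / (2D) = 643² × 29 / (2 × 42,800) = 140.0703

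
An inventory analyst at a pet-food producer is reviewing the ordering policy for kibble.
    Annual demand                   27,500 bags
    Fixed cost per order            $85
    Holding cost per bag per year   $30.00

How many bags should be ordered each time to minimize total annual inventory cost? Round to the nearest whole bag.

EOQ = √(2DS/H) = √(2 × 27,500 × 85 / 30)
    = √(155,833.33) ≈ 394.76

395 bags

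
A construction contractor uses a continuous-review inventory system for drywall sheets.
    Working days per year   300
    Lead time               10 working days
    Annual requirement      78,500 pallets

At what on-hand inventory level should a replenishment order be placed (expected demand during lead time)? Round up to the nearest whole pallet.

Daily demand d = 78,500 / 300 = 261.667 pallets/day
Demand during lead time = 261.667 × 10 = 2,616.67
Reorder point = 2,616.67 → round up

2,617 pallets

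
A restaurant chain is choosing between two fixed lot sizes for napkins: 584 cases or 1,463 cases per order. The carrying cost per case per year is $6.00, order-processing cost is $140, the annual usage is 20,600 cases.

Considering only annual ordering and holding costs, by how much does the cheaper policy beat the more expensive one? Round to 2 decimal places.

For each Q, cost = (D/Q)·S + (Q/2)·H.
TC(584) = (20,600/584)×140 + (584/2)×6 = $6,690.36
TC(1,463) = (20,600/1,463)×140 + (1,463/2)×6 = $6,360.29
|ΔTC| = |$6,690.36 − $6,360.29| = $330.06

$330.06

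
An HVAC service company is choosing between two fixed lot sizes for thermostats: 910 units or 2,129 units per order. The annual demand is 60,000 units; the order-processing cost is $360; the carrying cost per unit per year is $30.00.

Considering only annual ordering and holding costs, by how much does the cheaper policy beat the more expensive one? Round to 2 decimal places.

$4,694.34

For each Q, cost = (D/Q)·S + (Q/2)·H.
TC(910) = (60,000/910)×360 + (910/2)×30 = $37,386.26
TC(2,129) = (60,000/2,129)×360 + (2,129/2)×30 = $42,080.61
|ΔTC| = |$37,386.26 − $42,080.61| = $4,694.34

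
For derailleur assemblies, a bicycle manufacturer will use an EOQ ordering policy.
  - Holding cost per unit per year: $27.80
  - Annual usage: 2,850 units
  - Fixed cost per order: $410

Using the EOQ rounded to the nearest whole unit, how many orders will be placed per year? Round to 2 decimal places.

9.83 orders per year

EOQ = √(2DS/H) = √(2 × 2,850 × 410 / 27.8)
    = √(84,064.75) ≈ 289.94 → Q = 290
Orders per year = D/Q = 2,850 / 290 = 9.828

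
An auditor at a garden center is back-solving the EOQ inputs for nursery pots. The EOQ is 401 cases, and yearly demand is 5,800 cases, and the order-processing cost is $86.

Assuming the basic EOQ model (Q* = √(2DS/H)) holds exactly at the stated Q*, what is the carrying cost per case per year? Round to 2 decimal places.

From Q* = √(2DS/H) ⇒ Q*² = 2DS/H.
H = 2DS / Q² = 2 × 5,800 × 86 / 401² = 6.2039

$6.20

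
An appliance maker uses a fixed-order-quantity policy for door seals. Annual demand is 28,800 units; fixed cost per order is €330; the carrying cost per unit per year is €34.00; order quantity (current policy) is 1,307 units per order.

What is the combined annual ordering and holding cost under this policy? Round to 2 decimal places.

Ordering: D/Q × S = 28,800/1,307 × €330 = €7,271.61
Holding:  Q/2 × H = 1,307/2 × €34 = €22,219.00
Total = €7,271.61 + €22,219.00 = €29,490.61

€29,490.61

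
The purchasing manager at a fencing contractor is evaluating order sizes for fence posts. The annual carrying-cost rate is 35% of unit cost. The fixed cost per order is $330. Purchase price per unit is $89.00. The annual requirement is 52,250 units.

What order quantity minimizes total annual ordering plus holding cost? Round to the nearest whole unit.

H = i·C = 0.35 × $89 = $31.1500 per unit-year
Q* = √(2·D·S / H) = √(2·52,250·330 / 31.15) = √1,107,062.6 ≈ 1,052.17

1,052 units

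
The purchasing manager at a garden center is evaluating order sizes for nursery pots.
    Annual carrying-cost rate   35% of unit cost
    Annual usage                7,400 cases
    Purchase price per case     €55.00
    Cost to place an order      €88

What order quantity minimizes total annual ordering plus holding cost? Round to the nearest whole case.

H = i·C = 0.35 × €55 = €19.2500 per case-year
Q* = √(2·D·S / H) = √(2·7,400·88 / 19.25) = √67,657.1 ≈ 260.11

260 cases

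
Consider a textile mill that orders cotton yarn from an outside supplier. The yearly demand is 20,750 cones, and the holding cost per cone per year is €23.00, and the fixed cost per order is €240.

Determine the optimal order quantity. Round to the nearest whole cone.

Optimal lot size Q* = (2 × 20,750 × €240 / €23)^½ ≈ 658.06

658 cones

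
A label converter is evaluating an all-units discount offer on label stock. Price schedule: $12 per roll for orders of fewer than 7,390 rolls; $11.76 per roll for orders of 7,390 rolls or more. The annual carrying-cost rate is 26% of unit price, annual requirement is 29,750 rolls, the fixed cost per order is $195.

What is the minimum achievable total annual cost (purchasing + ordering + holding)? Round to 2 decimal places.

H₁ = 26%×$12 = $3.1200;  H₂ = 26%×$11.76 = $3.0576
EOQ₁ = √(2×29,750×195/3.1200) = 1,928.41  (< 7,390, feasible at tier 1)
EOQ₂ = √(2×29,750×195/3.0576) = 1,947.98  (< 7,390 → use Q = 7,390 at tier-2 price)
TC(tier 1 (EOQ₁), Q≈1,928.4) = $363,016.63
TC(tier 2, Q≈7,390.0) = $361,942.85
Minimum at tier 2: $361,942.85

$361,942.85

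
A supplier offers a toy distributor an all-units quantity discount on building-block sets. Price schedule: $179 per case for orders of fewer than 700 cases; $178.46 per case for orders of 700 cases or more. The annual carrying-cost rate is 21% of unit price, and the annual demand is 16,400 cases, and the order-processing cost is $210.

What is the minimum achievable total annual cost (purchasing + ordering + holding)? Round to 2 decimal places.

H₁ = 21%×$179 = $37.5900;  H₂ = 21%×$178.46 = $37.4766
EOQ₁ = √(2×16,400×210/37.5900) = 428.07  (< 700, feasible at tier 1)
EOQ₂ = √(2×16,400×210/37.4766) = 428.71  (< 700 → use Q = 700 at tier-2 price)
TC(tier 1 (EOQ₁), Q≈428.1) = $2,951,690.99
TC(tier 2, Q≈700.0) = $2,944,780.81
Minimum at tier 2: $2,944,780.81

$2,944,780.81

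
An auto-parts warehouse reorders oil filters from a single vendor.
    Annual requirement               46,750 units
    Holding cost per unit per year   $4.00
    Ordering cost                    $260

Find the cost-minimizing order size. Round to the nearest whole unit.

2,465 units

EOQ = √(2DS/H) = √(2 × 46,750 × 260 / 4)
    = √(6,077,500.00) ≈ 2,465.26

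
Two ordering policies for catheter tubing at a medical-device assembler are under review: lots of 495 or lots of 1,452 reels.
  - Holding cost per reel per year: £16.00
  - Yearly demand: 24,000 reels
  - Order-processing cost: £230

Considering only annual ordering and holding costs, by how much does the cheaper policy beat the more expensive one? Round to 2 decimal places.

£306.14

Annual cost at Q: ordering D·S/Q plus holding Q·H/2.
TC(495) = (24,000/495)×230 + (495/2)×16 = £15,111.52
TC(1,452) = (24,000/1,452)×230 + (1,452/2)×16 = £15,417.65
|ΔTC| = |£15,111.52 − £15,417.65| = £306.14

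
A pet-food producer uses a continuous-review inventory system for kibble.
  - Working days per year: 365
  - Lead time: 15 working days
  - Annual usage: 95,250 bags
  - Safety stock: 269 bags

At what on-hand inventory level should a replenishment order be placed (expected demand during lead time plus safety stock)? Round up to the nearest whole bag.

Daily demand d = 95,250 / 365 = 260.959 bags/day
Demand during lead time = 260.959 × 15 = 3,914.38
Reorder point = 3,914.38 + 269 = 4,183.38 → round up

4,184 bags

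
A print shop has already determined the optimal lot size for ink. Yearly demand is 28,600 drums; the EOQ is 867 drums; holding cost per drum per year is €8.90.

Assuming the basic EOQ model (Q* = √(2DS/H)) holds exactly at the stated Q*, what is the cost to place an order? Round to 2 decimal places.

€116.96

EOQ relation: Q² = 2DS/H, so rearrange for the unknown.
S = Q²H / (2D) = 867² × 8.9 / (2 × 28,600) = 116.9586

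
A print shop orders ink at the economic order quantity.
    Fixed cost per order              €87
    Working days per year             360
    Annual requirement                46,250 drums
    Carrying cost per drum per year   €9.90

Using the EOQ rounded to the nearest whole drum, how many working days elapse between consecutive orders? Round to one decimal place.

7.0 days

Q* = √(2·D·S / H) = √(2·46,250·87 / 9.9) = √812,878.8 ≈ 901.60 → Q = 902 drums
T = Q/D × 360 days = 902/46,250 × 360 = 7.021 days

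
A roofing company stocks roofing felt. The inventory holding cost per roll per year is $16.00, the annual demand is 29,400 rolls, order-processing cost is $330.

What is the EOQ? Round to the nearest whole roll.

1,101 rolls

Optimal lot size Q* = (2 × 29,400 × $330 / $16)^½ ≈ 1,101.25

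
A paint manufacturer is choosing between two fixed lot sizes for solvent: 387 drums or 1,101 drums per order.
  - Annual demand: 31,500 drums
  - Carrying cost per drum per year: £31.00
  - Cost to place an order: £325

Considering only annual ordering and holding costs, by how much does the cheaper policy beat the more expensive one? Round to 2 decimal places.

TC(Q) = (D/Q)S + (Q/2)H
TC(387) = (31,500/387)×325 + (387/2)×31 = £32,451.99
TC(1,101) = (31,500/1,101)×325 + (1,101/2)×31 = £26,363.87
Lots of 1,101 are cheaper by £6,088.12.

£6,088.12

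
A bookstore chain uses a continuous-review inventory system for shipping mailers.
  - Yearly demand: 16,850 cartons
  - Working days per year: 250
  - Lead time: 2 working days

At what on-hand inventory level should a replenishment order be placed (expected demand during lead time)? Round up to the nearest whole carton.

Daily demand d = 16,850 / 250 = 67.400 cartons/day
Demand during lead time = 67.400 × 2 = 134.80
Reorder point = 134.80 → round up

135 cartons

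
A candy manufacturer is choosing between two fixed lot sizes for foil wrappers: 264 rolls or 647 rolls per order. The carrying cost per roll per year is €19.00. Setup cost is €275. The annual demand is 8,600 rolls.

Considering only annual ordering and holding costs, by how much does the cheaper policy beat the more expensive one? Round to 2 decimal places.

€1,664.50

TC(Q) = (D/Q)S + (Q/2)H
TC(264) = (8,600/264)×275 + (264/2)×19 = €11,466.33
TC(647) = (8,600/647)×275 + (647/2)×19 = €9,801.83
Lots of 647 are cheaper by €1,664.50.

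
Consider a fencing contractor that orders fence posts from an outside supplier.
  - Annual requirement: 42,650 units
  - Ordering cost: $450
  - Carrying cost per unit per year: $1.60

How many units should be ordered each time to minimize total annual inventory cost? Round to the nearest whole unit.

2DS/H = 2·42,650·450/1.6 = 23,990,625.00
EOQ = √23,990,625.00 ≈ 4,898.02

4,898 units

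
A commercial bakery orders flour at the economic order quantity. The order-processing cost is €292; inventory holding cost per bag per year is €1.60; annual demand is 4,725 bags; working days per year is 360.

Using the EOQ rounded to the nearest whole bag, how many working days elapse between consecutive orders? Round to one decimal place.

100.0 days

Q* = √(2·D·S / H) = √(2·4,725·292 / 1.6) = √1,724,625.0 ≈ 1,313.25 → Q = 1,313 bags
Days between orders = 360 / (D/Q) = 360 / 3.599 ≈ 100.038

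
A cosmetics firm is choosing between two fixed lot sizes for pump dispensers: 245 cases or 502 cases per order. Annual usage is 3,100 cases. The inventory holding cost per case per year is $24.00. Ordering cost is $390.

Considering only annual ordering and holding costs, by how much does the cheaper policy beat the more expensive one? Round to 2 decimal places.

TC(Q) = (D/Q)S + (Q/2)H
TC(245) = (3,100/245)×390 + (245/2)×24 = $7,874.69
TC(502) = (3,100/502)×390 + (502/2)×24 = $8,432.37
Lots of 245 are cheaper by $557.67.

$557.67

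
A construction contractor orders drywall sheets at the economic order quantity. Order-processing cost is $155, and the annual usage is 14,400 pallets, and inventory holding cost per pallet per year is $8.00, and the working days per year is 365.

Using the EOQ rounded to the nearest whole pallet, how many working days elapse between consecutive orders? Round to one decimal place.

18.9 days

Optimal lot size Q* = (2 × 14,400 × $155 / $8)^½ ≈ 746.99 → Q = 747 pallets
Cycle time = (working days × Q)/D = (365 × 747) / 14,400 = 18.934 days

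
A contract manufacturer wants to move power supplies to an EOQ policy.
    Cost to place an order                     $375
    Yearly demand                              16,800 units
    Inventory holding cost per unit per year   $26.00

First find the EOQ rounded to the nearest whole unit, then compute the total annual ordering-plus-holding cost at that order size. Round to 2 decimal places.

2DS/H = 2·16,800·375/26 = 484,615.38
EOQ = √484,615.38 ≈ 696.14 → Q = 696 units
Ordering: D/Q × S = 16,800/696 × $375 = $9,051.72
Holding:  Q/2 × H = 696/2 × $26 = $9,048.00
Total = $9,051.72 + $9,048.00 = $18,099.72

$18,099.72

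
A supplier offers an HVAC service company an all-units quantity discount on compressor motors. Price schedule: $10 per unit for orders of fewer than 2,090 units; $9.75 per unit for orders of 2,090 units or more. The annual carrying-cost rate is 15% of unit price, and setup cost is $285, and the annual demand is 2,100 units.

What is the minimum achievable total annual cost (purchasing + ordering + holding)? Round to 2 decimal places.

$22,289.68

H₁ = 15%×$10 = $1.5000;  H₂ = 15%×$9.75 = $1.4625
EOQ₁ = √(2×2,100×285/1.5000) = 893.31  (< 2,090, feasible at tier 1)
EOQ₂ = √(2×2,100×285/1.4625) = 904.69  (< 2,090 → use Q = 2,090 at tier-2 price)
TC(tier 1 (EOQ₁), Q≈893.3) = $22,339.96
TC(tier 2, Q≈2,090.0) = $22,289.68
Minimum at tier 2: $22,289.68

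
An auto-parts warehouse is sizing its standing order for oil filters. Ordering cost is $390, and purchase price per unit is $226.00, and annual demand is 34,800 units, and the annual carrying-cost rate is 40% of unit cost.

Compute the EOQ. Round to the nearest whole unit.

H = i·C = 0.4 × $226 = $90.4000 per unit-year
EOQ = √(2DS/H) = √(2 × 34,800 × 390 / 90.4)
    = √(300,265.49) ≈ 547.96

548 units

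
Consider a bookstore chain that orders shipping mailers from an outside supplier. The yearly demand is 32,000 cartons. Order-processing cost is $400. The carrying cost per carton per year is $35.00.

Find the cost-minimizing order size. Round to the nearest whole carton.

855 cartons

Optimal lot size Q* = (2 × 32,000 × $400 / $35)^½ ≈ 855.24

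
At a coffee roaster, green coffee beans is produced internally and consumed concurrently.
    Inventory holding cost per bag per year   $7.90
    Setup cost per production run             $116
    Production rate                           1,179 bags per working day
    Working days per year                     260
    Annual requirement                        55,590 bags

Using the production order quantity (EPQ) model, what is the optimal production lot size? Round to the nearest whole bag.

1,412 bags

Daily demand d = 55,590/260 = 213.808; p = 1179; 1 − d/p = 0.81865
EPQ = √(2DS / (H(1 − d/p)))
    = √(2 × 55,590 × 116 / (7.9 × 0.81865)) ≈ 1,412.14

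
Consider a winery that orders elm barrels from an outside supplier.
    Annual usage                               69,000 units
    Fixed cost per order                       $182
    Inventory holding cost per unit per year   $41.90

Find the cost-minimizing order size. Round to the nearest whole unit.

774 units

EOQ = √(2DS/H) = √(2 × 69,000 × 182 / 41.9)
    = √(599,427.21) ≈ 774.23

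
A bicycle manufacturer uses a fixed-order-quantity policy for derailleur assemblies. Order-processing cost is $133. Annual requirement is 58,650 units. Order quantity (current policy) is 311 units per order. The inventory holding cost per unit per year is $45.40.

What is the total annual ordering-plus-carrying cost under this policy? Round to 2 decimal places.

Annual ordering cost = (D/Q)·S = (58,650/311) × 133 = $25,081.83
Annual holding cost  = (Q/2)·H = (311/2) × 45.4 = $7,059.70
Total = $25,081.83 + $7,059.70 = $32,141.53

$32,141.53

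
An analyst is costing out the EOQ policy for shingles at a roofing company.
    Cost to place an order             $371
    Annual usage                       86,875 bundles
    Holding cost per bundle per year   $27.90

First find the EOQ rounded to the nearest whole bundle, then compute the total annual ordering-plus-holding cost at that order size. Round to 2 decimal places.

EOQ = √(2DS/H) = √(2 × 86,875 × 371 / 27.9)
    = √(2,310,439.07) ≈ 1,520.01 → Q = 1,520 bundles
Ordering: D/Q × S = 86,875/1,520 × $371 = $21,204.36
Holding:  Q/2 × H = 1,520/2 × $27.9 = $21,204.00
Total = $21,204.36 + $21,204.00 = $42,408.36

$42,408.36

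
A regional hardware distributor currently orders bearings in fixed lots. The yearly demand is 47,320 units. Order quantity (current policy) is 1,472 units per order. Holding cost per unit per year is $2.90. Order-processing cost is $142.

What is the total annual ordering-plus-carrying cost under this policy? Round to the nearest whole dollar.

$6,699

Orders/yr = 47,320/1,472 = 32.147; ordering cost = 32.147 × $142 = $4,564.84
Average inventory = 1,472/2 = 736; holding cost = 736 × $2.9 = $2,134.40
Total = $4,564.84 + $2,134.40 = $6,699.24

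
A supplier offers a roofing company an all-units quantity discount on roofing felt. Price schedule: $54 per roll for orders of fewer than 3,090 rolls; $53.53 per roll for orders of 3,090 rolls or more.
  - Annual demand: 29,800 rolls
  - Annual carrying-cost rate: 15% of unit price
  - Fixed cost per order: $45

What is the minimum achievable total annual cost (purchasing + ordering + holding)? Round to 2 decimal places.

H₁ = 15%×$54 = $8.1000;  H₂ = 15%×$53.53 = $8.0295
EOQ₁ = √(2×29,800×45/8.1000) = 575.42  (< 3,090, feasible at tier 1)
EOQ₂ = √(2×29,800×45/8.0295) = 577.94  (< 3,090 → use Q = 3,090 at tier-2 price)
TC(tier 1 (EOQ₁), Q≈575.4) = $1,613,860.92
TC(tier 2, Q≈3,090.0) = $1,608,033.56
Minimum at tier 2: $1,608,033.56

$1,608,033.56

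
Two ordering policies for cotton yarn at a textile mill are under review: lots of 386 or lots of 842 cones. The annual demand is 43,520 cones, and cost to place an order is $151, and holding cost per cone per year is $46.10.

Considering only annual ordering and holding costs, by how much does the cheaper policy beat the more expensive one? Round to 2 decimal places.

$1,290.79

Annual cost at Q: ordering D·S/Q plus holding Q·H/2.
TC(386) = (43,520/386)×151 + (386/2)×46.1 = $25,921.96
TC(842) = (43,520/842)×151 + (842/2)×46.1 = $27,212.76
Lots of 386 are cheaper by $1,290.79.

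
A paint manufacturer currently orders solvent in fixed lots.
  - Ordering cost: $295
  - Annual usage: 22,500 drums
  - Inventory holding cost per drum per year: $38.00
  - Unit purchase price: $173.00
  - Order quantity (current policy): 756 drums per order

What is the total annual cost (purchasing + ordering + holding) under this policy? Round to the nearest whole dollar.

Ordering: D/Q × S = 22,500/756 × $295 = $8,779.76
Holding:  Q/2 × H = 756/2 × $38 = $14,364.00
Purchase cost = D·C = 22,500 × 173 = $3,892,500.00
Total = $8,779.76 + $14,364.00 + $3,892,500.00 = $3,915,643.76

$3,915,644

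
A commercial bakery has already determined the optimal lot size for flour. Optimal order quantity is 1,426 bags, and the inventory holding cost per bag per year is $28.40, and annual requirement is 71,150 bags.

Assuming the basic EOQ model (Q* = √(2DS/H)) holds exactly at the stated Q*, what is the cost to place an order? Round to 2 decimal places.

$405.84

Since Q* = (2DS/H)^½, squaring gives Q*²·H = 2DS.
S = Q²H / (2D) = 1,426² × 28.4 / (2 × 71,150) = 405.8378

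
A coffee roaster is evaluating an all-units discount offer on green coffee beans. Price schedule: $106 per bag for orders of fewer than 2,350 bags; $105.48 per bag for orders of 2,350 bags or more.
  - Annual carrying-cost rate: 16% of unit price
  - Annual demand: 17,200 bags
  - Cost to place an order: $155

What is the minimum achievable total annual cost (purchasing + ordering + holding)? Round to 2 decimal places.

H₁ = 16%×$106 = $16.9600;  H₂ = 16%×$105.48 = $16.8768
EOQ₁ = √(2×17,200×155/16.9600) = 560.70  (< 2,350, feasible at tier 1)
EOQ₂ = √(2×17,200×155/16.8768) = 562.08  (< 2,350 → use Q = 2,350 at tier-2 price)
TC(tier 1 (EOQ₁), Q≈560.7) = $1,832,709.51
TC(tier 2, Q≈2,350.0) = $1,835,220.71
Minimum at tier 1 (EOQ₁): $1,832,709.51

$1,832,709.51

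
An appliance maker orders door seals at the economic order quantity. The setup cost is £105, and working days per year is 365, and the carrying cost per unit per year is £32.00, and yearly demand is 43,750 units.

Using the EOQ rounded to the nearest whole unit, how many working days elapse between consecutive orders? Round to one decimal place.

Optimal lot size Q* = (2 × 43,750 × £105 / £32)^½ ≈ 535.83 → Q = 536 units
Days between orders = 365 / (D/Q) = 365 / 81.623 ≈ 4.472

4.5 days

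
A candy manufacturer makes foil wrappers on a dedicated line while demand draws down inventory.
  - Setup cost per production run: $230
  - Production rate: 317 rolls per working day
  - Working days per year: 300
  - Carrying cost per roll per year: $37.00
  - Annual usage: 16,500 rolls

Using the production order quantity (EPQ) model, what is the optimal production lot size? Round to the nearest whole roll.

498 rolls

d = 16,500/300 = 55.0000 rolls/day;  effective holding cost H(1 − d/p) = 37·(1 − 55.0000/317) = 30.58044
Q* = √(2DS / H_eff) = √(2·16,500·230 / 30.58044) ≈ 498.19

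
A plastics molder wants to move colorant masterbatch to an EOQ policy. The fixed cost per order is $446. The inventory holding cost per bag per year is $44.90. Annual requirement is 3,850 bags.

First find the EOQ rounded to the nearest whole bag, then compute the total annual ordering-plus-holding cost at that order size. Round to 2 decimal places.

$12,417.57

Q* = √(2·D·S / H) = √(2·3,850·446 / 44.9) = √76,485.5 ≈ 276.56 → Q = 277 bags
Orders/yr = 3,850/277 = 13.899; ordering cost = 13.899 × $446 = $6,198.92
Average inventory = 277/2 = 138.5; holding cost = 138.5 × $44.9 = $6,218.65
Total = $6,198.92 + $6,218.65 = $12,417.57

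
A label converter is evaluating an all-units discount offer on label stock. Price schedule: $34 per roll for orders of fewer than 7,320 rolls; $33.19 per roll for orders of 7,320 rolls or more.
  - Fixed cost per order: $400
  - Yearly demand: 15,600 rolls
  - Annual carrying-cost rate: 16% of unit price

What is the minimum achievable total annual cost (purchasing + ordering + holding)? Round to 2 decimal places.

H₁ = 16%×$34 = $5.4400;  H₂ = 16%×$33.19 = $5.3104
EOQ₁ = √(2×15,600×400/5.4400) = 1,514.63  (< 7,320, feasible at tier 1)
EOQ₂ = √(2×15,600×400/5.3104) = 1,533.01  (< 7,320 → use Q = 7,320 at tier-2 price)
TC(tier 1 (EOQ₁), Q≈1,514.6) = $538,639.61
TC(tier 2, Q≈7,320.0) = $538,052.52
Minimum at tier 2: $538,052.52

$538,052.52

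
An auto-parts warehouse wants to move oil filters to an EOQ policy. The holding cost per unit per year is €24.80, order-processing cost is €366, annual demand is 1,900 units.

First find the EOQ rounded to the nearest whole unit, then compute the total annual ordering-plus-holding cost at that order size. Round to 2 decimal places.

Optimal lot size Q* = (2 × 1,900 × €366 / €24.8)^½ ≈ 236.81 → Q = 237 units
Ordering: D/Q × S = 1,900/237 × €366 = €2,934.18
Holding:  Q/2 × H = 237/2 × €24.8 = €2,938.80
Total = €2,934.18 + €2,938.80 = €5,872.98

€5,872.98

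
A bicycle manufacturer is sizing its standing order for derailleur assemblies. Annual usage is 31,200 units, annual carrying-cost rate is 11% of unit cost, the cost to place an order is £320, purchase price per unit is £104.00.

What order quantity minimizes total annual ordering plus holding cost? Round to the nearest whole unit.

1,321 units

Carrying cost H = £104 × 11% = £11.4400/unit/yr
EOQ = √(2DS/H) = √(2 × 31,200 × 320 / 11.44)
    = √(1,745,454.55) ≈ 1,321.16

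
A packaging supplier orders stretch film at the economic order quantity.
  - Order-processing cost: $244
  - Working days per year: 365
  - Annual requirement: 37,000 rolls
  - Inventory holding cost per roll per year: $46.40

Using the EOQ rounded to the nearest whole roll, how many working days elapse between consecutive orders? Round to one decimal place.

6.2 days

Optimal lot size Q* = (2 × 37,000 × $244 / $46.4)^½ ≈ 623.81 → Q = 624 rolls
Cycle time = (working days × Q)/D = (365 × 624) / 37,000 = 6.156 days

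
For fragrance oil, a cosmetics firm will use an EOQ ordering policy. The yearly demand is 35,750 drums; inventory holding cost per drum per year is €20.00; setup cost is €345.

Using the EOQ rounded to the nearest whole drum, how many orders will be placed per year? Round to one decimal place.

Q* = √(2·D·S / H) = √(2·35,750·345 / 20) = √1,233,375.0 ≈ 1,110.57 → Q = 1,111
Orders per year = D/Q = 35,750 / 1,111 = 32.178

32.2 orders per year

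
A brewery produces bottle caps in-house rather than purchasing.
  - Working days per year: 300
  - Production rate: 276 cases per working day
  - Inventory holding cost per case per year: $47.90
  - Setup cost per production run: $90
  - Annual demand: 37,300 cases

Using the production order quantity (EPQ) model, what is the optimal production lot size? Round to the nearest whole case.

505 cases

d = 37,300/300 = 124.3333 cases/day;  effective holding cost H(1 − d/p) = 47.9·(1 − 124.3333/276) = 26.32186
Q* = √(2DS / H_eff) = √(2·37,300·90 / 26.32186) ≈ 505.05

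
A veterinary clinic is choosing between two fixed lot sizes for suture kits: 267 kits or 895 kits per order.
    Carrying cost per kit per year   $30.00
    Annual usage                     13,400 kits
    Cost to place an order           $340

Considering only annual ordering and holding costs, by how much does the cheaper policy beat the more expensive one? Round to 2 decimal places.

Annual cost at Q: ordering D·S/Q plus holding Q·H/2.
TC(267) = (13,400/267)×340 + (267/2)×30 = $21,068.67
TC(895) = (13,400/895)×340 + (895/2)×30 = $18,515.50
Lots of 895 are cheaper by $2,553.17.

$2,553.17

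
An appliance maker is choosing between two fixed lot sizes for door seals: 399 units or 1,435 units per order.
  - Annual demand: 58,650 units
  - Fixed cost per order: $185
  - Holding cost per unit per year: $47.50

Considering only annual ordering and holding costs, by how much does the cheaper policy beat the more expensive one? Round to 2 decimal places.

$4,972.54

For each Q, cost = (D/Q)·S + (Q/2)·H.
TC(399) = (58,650/399)×185 + (399/2)×47.5 = $36,669.86
TC(1,435) = (58,650/1,435)×185 + (1,435/2)×47.5 = $41,642.40
Lots of 399 are cheaper by $4,972.54.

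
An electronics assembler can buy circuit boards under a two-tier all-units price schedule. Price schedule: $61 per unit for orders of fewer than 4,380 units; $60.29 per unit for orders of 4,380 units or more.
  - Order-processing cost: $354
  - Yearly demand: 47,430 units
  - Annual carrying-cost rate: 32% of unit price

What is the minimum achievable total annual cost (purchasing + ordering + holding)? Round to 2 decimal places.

$2,905,639.32

H₁ = 32%×$61 = $19.5200;  H₂ = 32%×$60.29 = $19.2928
EOQ₁ = √(2×47,430×354/19.5200) = 1,311.61  (< 4,380, feasible at tier 1)
EOQ₂ = √(2×47,430×354/19.2928) = 1,319.31  (< 4,380 → use Q = 4,380 at tier-2 price)
TC(tier 1 (EOQ₁), Q≈1,311.6) = $2,918,832.54
TC(tier 2, Q≈4,380.0) = $2,905,639.32
Minimum at tier 2: $2,905,639.32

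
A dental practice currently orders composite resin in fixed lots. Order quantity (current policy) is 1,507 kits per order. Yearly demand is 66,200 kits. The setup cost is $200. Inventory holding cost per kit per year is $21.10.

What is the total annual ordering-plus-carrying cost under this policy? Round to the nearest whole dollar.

Ordering: D/Q × S = 66,200/1,507 × $200 = $8,785.67
Holding:  Q/2 × H = 1,507/2 × $21.1 = $15,898.85
Total = $8,785.67 + $15,898.85 = $24,684.52

$24,685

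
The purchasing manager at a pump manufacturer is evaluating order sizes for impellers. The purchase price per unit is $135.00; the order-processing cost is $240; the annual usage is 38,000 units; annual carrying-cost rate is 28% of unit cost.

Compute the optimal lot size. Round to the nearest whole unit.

H = i·C = 0.28 × $135 = $37.8000 per unit-year
2DS/H = 2·38,000·240/37.8 = 482,539.68
EOQ = √482,539.68 ≈ 694.65

695 units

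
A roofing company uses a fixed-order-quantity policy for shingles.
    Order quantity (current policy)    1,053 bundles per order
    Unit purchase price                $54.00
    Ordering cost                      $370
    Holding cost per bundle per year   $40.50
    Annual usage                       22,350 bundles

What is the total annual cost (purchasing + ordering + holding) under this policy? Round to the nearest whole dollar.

$1,236,077

Ordering: D/Q × S = 22,350/1,053 × $370 = $7,853.28
Holding:  Q/2 × H = 1,053/2 × $40.5 = $21,323.25
Purchase cost = D·C = 22,350 × 54 = $1,206,900.00
Total = $7,853.28 + $21,323.25 + $1,206,900.00 = $1,236,076.53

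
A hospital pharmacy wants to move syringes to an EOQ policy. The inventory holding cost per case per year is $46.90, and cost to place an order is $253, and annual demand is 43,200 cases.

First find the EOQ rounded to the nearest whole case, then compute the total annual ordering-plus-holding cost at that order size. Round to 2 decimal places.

Optimal lot size Q* = (2 × 43,200 × $253 / $46.9)^½ ≈ 682.70 → Q = 683 cases
Ordering: D/Q × S = 43,200/683 × $253 = $16,002.34
Holding:  Q/2 × H = 683/2 × $46.9 = $16,016.35
Total = $16,002.34 + $16,016.35 = $32,018.69

$32,018.69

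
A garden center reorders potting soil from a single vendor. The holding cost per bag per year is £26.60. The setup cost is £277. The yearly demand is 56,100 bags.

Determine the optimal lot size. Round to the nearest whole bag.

1,081 bags

Q* = √(2·D·S / H) = √(2·56,100·277 / 26.6) = √1,168,398.5 ≈ 1,080.92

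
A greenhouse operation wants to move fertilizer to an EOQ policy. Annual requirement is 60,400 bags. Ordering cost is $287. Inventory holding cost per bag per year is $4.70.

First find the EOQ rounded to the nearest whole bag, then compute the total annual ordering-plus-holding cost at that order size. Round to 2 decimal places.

$12,765.07

Q* = √(2·D·S / H) = √(2·60,400·287 / 4.7) = √7,376,510.6 ≈ 2,715.97 → Q = 2,716 bags
Orders/yr = 60,400/2,716 = 22.239; ordering cost = 22.239 × $287 = $6,382.47
Average inventory = 2,716/2 = 1358; holding cost = 1358 × $4.7 = $6,382.60
Total = $6,382.47 + $6,382.60 = $12,765.07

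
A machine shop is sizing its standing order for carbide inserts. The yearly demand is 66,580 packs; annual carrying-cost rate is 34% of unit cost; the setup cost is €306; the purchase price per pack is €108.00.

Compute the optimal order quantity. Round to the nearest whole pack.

Carrying cost H = €108 × 34% = €36.7200/pack/yr
EOQ = √(2DS/H) = √(2 × 66,580 × 306 / 36.72)
    = √(1,109,666.67) ≈ 1,053.41

1,053 packs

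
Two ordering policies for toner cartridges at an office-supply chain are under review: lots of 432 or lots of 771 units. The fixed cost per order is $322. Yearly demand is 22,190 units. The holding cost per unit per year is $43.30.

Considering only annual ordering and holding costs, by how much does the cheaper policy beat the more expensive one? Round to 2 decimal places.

For each Q, cost = (D/Q)·S + (Q/2)·H.
TC(432) = (22,190/432)×322 + (432/2)×43.3 = $25,892.57
TC(771) = (22,190/771)×322 + (771/2)×43.3 = $25,959.57
|ΔTC| = |$25,892.57 − $25,959.57| = $67.00

$67.00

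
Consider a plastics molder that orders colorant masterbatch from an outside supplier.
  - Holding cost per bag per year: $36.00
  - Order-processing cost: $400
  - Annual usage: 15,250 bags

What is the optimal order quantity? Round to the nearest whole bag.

Q* = √(2·D·S / H) = √(2·15,250·400 / 36) = √338,888.9 ≈ 582.14

582 bags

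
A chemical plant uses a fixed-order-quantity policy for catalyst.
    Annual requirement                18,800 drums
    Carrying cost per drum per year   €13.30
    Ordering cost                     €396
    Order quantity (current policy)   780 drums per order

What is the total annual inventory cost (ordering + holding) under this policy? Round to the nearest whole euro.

€14,732

Orders/yr = 18,800/780 = 24.103; ordering cost = 24.103 × €396 = €9,544.62
Average inventory = 780/2 = 390; holding cost = 390 × €13.3 = €5,187.00
Total = €9,544.62 + €5,187.00 = €14,731.62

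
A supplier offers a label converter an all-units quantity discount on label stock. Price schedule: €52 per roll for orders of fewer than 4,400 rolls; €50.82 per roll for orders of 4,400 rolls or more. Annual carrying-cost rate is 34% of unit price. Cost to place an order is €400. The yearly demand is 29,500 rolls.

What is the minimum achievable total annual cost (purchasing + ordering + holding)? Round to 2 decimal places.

H₁ = 34%×€52 = €17.6800;  H₂ = 34%×€50.82 = €17.2788
EOQ₁ = √(2×29,500×400/17.6800) = 1,155.35  (< 4,400, feasible at tier 1)
EOQ₂ = √(2×29,500×400/17.2788) = 1,168.69  (< 4,400 → use Q = 4,400 at tier-2 price)
TC(tier 1 (EOQ₁), Q≈1,155.4) = €1,554,426.65
TC(tier 2, Q≈4,400.0) = €1,539,885.18
Minimum at tier 2: €1,539,885.18

€1,539,885.18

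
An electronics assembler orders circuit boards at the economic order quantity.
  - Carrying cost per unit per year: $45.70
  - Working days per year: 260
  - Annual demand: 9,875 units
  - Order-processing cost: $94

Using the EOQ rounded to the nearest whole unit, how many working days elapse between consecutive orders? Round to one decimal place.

5.3 days

EOQ = √(2DS/H) = √(2 × 9,875 × 94 / 45.7)
    = √(40,623.63) ≈ 201.55 → Q = 202 units
Cycle time = (working days × Q)/D = (260 × 202) / 9,875 = 5.318 days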